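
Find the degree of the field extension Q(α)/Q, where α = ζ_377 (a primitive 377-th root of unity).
[Q(α):Q] = 336

The minimal polynomial of ζ_377 over Q is the 377-th cyclotomic polynomial Φ_377(x), which is irreducible over Q and has degree φ(377) = 336. Hence [Q(α):Q] = φ(377) = 336.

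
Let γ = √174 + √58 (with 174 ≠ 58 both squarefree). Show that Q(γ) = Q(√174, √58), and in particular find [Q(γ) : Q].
[Q(γ) : Q] = 4 (equivalently, Q(γ) = Q(√174, √58))

Obviously Q(γ) ⊆ Q(√174, √58), and [Q(√174, √58):Q] = 4 (since 174, 58 are distinct squarefree integers > 1 with 10092 not a perfect square). To show equality we compute the minimal polynomial of γ. From γ = √174 + √58: γ^2 = 174 + 2√(10092) + 58 = 232 + 2√(10092), so γ^2 - 232 = 2√(10092); squaring, (γ^2 - 232)^2 = 4·10092, i.e. γ^4 - 464γ^2 + 53824 - 40368 = 0, i.e. γ^4 - 464γ^2 + 13456 = 0. So γ is a root of x^4 - 464x^2 + 13456. This polynomial is irreducible over Q: it has no rational root (each ±√174 ± √58 is irrational), and any factorization into two quadratics over Q would force √(10092) ∈ Q (pairing opposite roots) or √174, √58 ∈ Q (other pairings), all impossible. Hence [Q(γ):Q] = 4 = [Q(√174, √58):Q], so Q(γ) = Q(√174, √58).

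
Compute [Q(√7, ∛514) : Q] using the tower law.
[Q(√7, ∛514) : Q] = 6

Let L = Q(√7, ∛514). Since Q(√7) ⊂ L and [Q(√7):Q] = 2, the tower law gives 2 | [L:Q]. Likewise Q(∛514) ⊂ L with [Q(∛514):Q] = 3 (because 514 is not a perfect cube), so 3 | [L:Q]. As gcd(2,3) = 1, [L:Q] is divisible by 6. Conversely L is generated over Q by √7 and ∛514, so [L:Q] ≤ 2·3 = 6. Therefore [Q(√7, ∛514) : Q] = 6.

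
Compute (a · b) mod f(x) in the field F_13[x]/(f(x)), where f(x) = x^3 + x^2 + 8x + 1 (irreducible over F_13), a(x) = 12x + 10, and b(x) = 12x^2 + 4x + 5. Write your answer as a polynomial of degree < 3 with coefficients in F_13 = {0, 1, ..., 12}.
a · b ≡ 11x^2 + x + 10 (mod f(x))

Multiply in F_13[x]: a(x)·b(x) = (12x + 10)·(12x^2 + 4x + 5) = x^3 + 12x^2 + 9x + 11. This has degree ≥ 3, so divide by f(x) over F_13: x^3 + 12x^2 + 9x + 11 = (1)·(x^3 + x^2 + 8x + 1) + (11x^2 + x + 10). Hence a·b ≡ 11x^2 + x + 10 (mod f). (F_13[x]/(f) is a field with 13^3 = 2197 elements since f is irreducible of degree 3.)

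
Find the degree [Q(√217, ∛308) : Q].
[Q(√217, ∛308) : Q] = 6

Let L = Q(√217, ∛308). Since Q(√217) ⊂ L and [Q(√217):Q] = 2, the tower law gives 2 | [L:Q]. Likewise Q(∛308) ⊂ L with [Q(∛308):Q] = 3 (because 308 is not a perfect cube), so 3 | [L:Q]. As gcd(2,3) = 1, [L:Q] is divisible by 6. Conversely L is generated over Q by √217 and ∛308, so [L:Q] ≤ 2·3 = 6. Therefore [Q(√217, ∛308) : Q] = 6.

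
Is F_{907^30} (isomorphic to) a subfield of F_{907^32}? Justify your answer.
No: F_{907^30} is not a subfield of F_{907^32}

F_{p^m} embeds in F_{p^n} iff m | n. Here 30 ∤ 32 (since 32 = 1·30 + 2 with remainder 2 ≠ 0), so F_{907^30} is not a subfield of F_{907^32}. Equivalently: if it were, the tower law would give 30 = [F_{907^30}:F_907] dividing [F_{907^32}:F_907] = 32, contradiction.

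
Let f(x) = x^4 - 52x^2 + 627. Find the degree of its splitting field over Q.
[K : Q] = 4

Solving the quadratic in x^2: x^2 = (52 ± √(52^2 - 4·627))/2 = (52 ± √196)/2 = (52 ± 14)/2, giving x^2 = 33 or x^2 = 19. So f(x) = (x^2 - 33)(x^2 - 19) and the roots of f are ±√33, ±√19. Hence the splitting field is K = Q(√33, √19). Since 33 and 19 are distinct squarefree integers > 1, their product 627 is not a perfect square, so √19 ∉ Q(√33). By the tower law [K:Q] = [Q(√33,√19):Q(√33)] · [Q(√33):Q] = 2 · 2 = 4.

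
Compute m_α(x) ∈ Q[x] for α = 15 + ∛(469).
m_α(x) = x^3 - 45x^2 + 675x - 3844

Set β = α - 15 = ∛(469), so β^3 = 469. Then (α - 15)^3 - 469 = 0, i.e. α is a root of g(x) = (x - 15)^3 - 469 = x^3 - 45x^2 + 675x - 3844. Since g(x) = h(x - 15) where h(x) = x^3 - 469, and h is irreducible over Q (because 469 is not a perfect cube, so h has no rational root, and a monic cubic with no rational root is irreducible), g is also irreducible (irreducibility is preserved under the substitution x → x - 15). Hence m_α(x) = x^3 - 45x^2 + 675x - 3844.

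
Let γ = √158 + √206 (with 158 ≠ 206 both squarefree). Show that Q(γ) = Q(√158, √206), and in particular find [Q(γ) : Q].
[Q(γ) : Q] = 4 (equivalently, Q(γ) = Q(√158, √206))

Obviously Q(γ) ⊆ Q(√158, √206), and [Q(√158, √206):Q] = 4 (since 158, 206 are distinct squarefree integers > 1 with 32548 not a perfect square). To show equality we compute the minimal polynomial of γ. From γ = √158 + √206: γ^2 = 158 + 2√(32548) + 206 = 364 + 2√(32548), so γ^2 - 364 = 2√(32548); squaring, (γ^2 - 364)^2 = 4·32548, i.e. γ^4 - 728γ^2 + 132496 - 130192 = 0, i.e. γ^4 - 728γ^2 + 2304 = 0. So γ is a root of x^4 - 728x^2 + 2304. This polynomial is irreducible over Q: it has no rational root (each ±√158 ± √206 is irrational), and any factorization into two quadratics over Q would force √(32548) ∈ Q (pairing opposite roots) or √158, √206 ∈ Q (other pairings), all impossible. Hence [Q(γ):Q] = 4 = [Q(√158, √206):Q], so Q(γ) = Q(√158, √206).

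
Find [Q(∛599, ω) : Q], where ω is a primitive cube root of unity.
[Q(∛599, ω) : Q] = 6

[Q(∛599):Q] = 3 (min poly x^3 - 599, irreducible since 599 is not a perfect cube). [Q(ω):Q] = 2 (min poly x^2 + x + 1). Since Q(∛599) ⊂ R and ω ∉ R, we have ω ∉ Q(∛599), so x^2 + x + 1 remains irreducible over Q(∛599) and [Q(∛599, ω) : Q(∛599)] = 2. By the tower law, [Q(∛599, ω) : Q] = 3 · 2 = 6. (In fact Q(∛599, ω) is the splitting field of x^3 - 599 over Q.)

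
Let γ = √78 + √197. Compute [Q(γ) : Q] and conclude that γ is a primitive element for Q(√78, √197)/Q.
[Q(γ) : Q] = 4 (equivalently, Q(γ) = Q(√78, √197))

Obviously Q(γ) ⊆ Q(√78, √197), and [Q(√78, √197):Q] = 4 (since 78, 197 are distinct squarefree integers > 1 with 15366 not a perfect square). To show equality we compute the minimal polynomial of γ. From γ = √78 + √197: γ^2 = 78 + 2√(15366) + 197 = 275 + 2√(15366), so γ^2 - 275 = 2√(15366); squaring, (γ^2 - 275)^2 = 4·15366, i.e. γ^4 - 550γ^2 + 75625 - 61464 = 0, i.e. γ^4 - 550γ^2 + 14161 = 0. So γ is a root of x^4 - 550x^2 + 14161. This polynomial is irreducible over Q: it has no rational root (each ±√78 ± √197 is irrational), and any factorization into two quadratics over Q would force √(15366) ∈ Q (pairing opposite roots) or √78, √197 ∈ Q (other pairings), all impossible. Hence [Q(γ):Q] = 4 = [Q(√78, √197):Q], so Q(γ) = Q(√78, √197).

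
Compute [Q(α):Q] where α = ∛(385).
[Q(α):Q] = 3

The minimal polynomial of α is x^3 - 385, irreducible over Q since 385 is not a perfect cube (so x^3 - 385 has no rational root). Hence [Q(α):Q] = deg(m_α) = 3.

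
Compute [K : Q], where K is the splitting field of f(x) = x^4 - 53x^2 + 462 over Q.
[K : Q] = 4

Solving the quadratic in x^2: x^2 = (53 ± √(53^2 - 4·462))/2 = (53 ± √961)/2 = (53 ± 31)/2, giving x^2 = 11 or x^2 = 42. So f(x) = (x^2 - 11)(x^2 - 42) and the roots of f are ±√11, ±√42. Hence the splitting field is K = Q(√11, √42). Since 11 and 42 are distinct squarefree integers > 1, their product 462 is not a perfect square, so √42 ∉ Q(√11). By the tower law [K:Q] = [Q(√11,√42):Q(√11)] · [Q(√11):Q] = 2 · 2 = 4.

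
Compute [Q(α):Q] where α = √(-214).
[Q(α):Q] = 2

[Q(α):Q] equals the degree of the minimal polynomial of α. Here α^2 = -214 and x^2 + 214 is irreducible (d = -214 is squarefree, ≠ 1, hence not a square), so deg(m_α) = 2. Thus [Q(α):Q] = 2.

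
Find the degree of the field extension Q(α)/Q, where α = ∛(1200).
[Q(α):Q] = 3

The minimal polynomial of α is x^3 - 1200, irreducible over Q since 1200 is not a perfect cube (so x^3 - 1200 has no rational root). Hence [Q(α):Q] = deg(m_α) = 3.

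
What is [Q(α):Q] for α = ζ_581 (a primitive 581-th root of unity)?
[Q(α):Q] = 492

The minimal polynomial of ζ_581 over Q is the 581-th cyclotomic polynomial Φ_581(x), which is irreducible over Q and has degree φ(581) = 492. Hence [Q(α):Q] = φ(581) = 492.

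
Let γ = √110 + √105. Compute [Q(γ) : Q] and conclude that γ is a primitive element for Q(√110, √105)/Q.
[Q(γ) : Q] = 4 (equivalently, Q(γ) = Q(√110, √105))

Obviously Q(γ) ⊆ Q(√110, √105), and [Q(√110, √105):Q] = 4 (since 110, 105 are distinct squarefree integers > 1 with 11550 not a perfect square). To show equality we compute the minimal polynomial of γ. From γ = √110 + √105: γ^2 = 110 + 2√(11550) + 105 = 215 + 2√(11550), so γ^2 - 215 = 2√(11550); squaring, (γ^2 - 215)^2 = 4·11550, i.e. γ^4 - 430γ^2 + 46225 - 46200 = 0, i.e. γ^4 - 430γ^2 + 25 = 0. So γ is a root of x^4 - 430x^2 + 25. This polynomial is irreducible over Q: it has no rational root (each ±√110 ± √105 is irrational), and any factorization into two quadratics over Q would force √(11550) ∈ Q (pairing opposite roots) or √110, √105 ∈ Q (other pairings), all impossible. Hence [Q(γ):Q] = 4 = [Q(√110, √105):Q], so Q(γ) = Q(√110, √105).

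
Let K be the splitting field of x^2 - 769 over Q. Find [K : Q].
[K : Q] = 2

f(x) = x^2 - 769 factors as (x - √769)(x + √769). The splitting field is K = Q(√769). Since 769 is squarefree and > 1, it is not a perfect square, so x^2 - 769 is irreducible over Q and [Q(√769) : Q] = 2. Hence [K : Q] = 2.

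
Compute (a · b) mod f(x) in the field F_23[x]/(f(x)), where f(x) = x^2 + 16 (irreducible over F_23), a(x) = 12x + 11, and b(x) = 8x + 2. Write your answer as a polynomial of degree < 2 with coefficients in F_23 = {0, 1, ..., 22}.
a · b ≡ 20x + 4 (mod f(x))

Multiply in F_23[x]: a(x)·b(x) = (12x + 11)·(8x + 2) = 4x^2 + 20x + 22. This has degree ≥ 2, so divide by f(x) over F_23: 4x^2 + 20x + 22 = (4)·(x^2 + 16) + (20x + 4). Hence a·b ≡ 20x + 4 (mod f). (F_23[x]/(f) is a field with 23^2 = 529 elements since f is irreducible of degree 2.)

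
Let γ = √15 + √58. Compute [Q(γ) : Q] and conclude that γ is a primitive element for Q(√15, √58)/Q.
[Q(γ) : Q] = 4 (equivalently, Q(γ) = Q(√15, √58))

Obviously Q(γ) ⊆ Q(√15, √58), and [Q(√15, √58):Q] = 4 (since 15, 58 are distinct squarefree integers > 1 with 870 not a perfect square). To show equality we compute the minimal polynomial of γ. From γ = √15 + √58: γ^2 = 15 + 2√(870) + 58 = 73 + 2√(870), so γ^2 - 73 = 2√(870); squaring, (γ^2 - 73)^2 = 4·870, i.e. γ^4 - 146γ^2 + 5329 - 3480 = 0, i.e. γ^4 - 146γ^2 + 1849 = 0. So γ is a root of x^4 - 146x^2 + 1849. This polynomial is irreducible over Q: it has no rational root (each ±√15 ± √58 is irrational), and any factorization into two quadratics over Q would force √(870) ∈ Q (pairing opposite roots) or √15, √58 ∈ Q (other pairings), all impossible. Hence [Q(γ):Q] = 4 = [Q(√15, √58):Q], so Q(γ) = Q(√15, √58).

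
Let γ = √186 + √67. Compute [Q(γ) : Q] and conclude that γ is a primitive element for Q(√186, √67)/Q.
[Q(γ) : Q] = 4 (equivalently, Q(γ) = Q(√186, √67))

Obviously Q(γ) ⊆ Q(√186, √67), and [Q(√186, √67):Q] = 4 (since 186, 67 are distinct squarefree integers > 1 with 12462 not a perfect square). To show equality we compute the minimal polynomial of γ. From γ = √186 + √67: γ^2 = 186 + 2√(12462) + 67 = 253 + 2√(12462), so γ^2 - 253 = 2√(12462); squaring, (γ^2 - 253)^2 = 4·12462, i.e. γ^4 - 506γ^2 + 64009 - 49848 = 0, i.e. γ^4 - 506γ^2 + 14161 = 0. So γ is a root of x^4 - 506x^2 + 14161. This polynomial is irreducible over Q: it has no rational root (each ±√186 ± √67 is irrational), and any factorization into two quadratics over Q would force √(12462) ∈ Q (pairing opposite roots) or √186, √67 ∈ Q (other pairings), all impossible. Hence [Q(γ):Q] = 4 = [Q(√186, √67):Q], so Q(γ) = Q(√186, √67).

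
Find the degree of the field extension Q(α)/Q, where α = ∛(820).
[Q(α):Q] = 3

The minimal polynomial of α is x^3 - 820, irreducible over Q since 820 is not a perfect cube (so x^3 - 820 has no rational root). Hence [Q(α):Q] = deg(m_α) = 3.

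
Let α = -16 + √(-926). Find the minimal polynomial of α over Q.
m_α(x) = x^2 + 32x + 1182

From α + 16 = √(-926), squaring gives (α + 16)^2 = -926, i.e. α^2 + 32α + 256 = -926, so α^2 + 32α + 1182 = 0. The discriminant of x^2 + 32x + 1182 is (32)^2 - 4·(1182) = 1024 - 4728 = -3704, and 4·(-926) is not a perfect square in Q since -926 is squarefree and ≠ 1. Hence x^2 + 32x + 1182 is irreducible over Q and is the minimal polynomial of α.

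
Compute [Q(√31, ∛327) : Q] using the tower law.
[Q(√31, ∛327) : Q] = 6

Let L = Q(√31, ∛327). Since Q(√31) ⊂ L and [Q(√31):Q] = 2, the tower law gives 2 | [L:Q]. Likewise Q(∛327) ⊂ L with [Q(∛327):Q] = 3 (because 327 is not a perfect cube), so 3 | [L:Q]. As gcd(2,3) = 1, [L:Q] is divisible by 6. Conversely L is generated over Q by √31 and ∛327, so [L:Q] ≤ 2·3 = 6. Therefore [Q(√31, ∛327) : Q] = 6.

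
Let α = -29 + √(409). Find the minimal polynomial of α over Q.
m_α(x) = x^2 + 58x + 432

From α + 29 = √(409), squaring gives (α + 29)^2 = 409, i.e. α^2 + 58α + 841 = 409, so α^2 + 58α + 432 = 0. The discriminant of x^2 + 58x + 432 is (58)^2 - 4·(432) = 3364 - 1728 = 1636, and 4·(409) is not a perfect square in Q since 409 is squarefree and ≠ 1. Hence x^2 + 58x + 432 is irreducible over Q and is the minimal polynomial of α.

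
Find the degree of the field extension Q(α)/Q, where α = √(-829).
[Q(α):Q] = 2

[Q(α):Q] equals the degree of the minimal polynomial of α. Here α^2 = -829 and x^2 + 829 is irreducible (d = -829 is squarefree, ≠ 1, hence not a square), so deg(m_α) = 2. Thus [Q(α):Q] = 2.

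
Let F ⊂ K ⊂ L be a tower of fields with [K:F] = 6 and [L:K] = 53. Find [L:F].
[L:F] = 318

The tower law says that for any tower of field extensions F ⊂ K ⊂ L with finite degrees, [L:F] = [L:K] · [K:F]. Here this gives [L:F] = 53 · 6 = 318.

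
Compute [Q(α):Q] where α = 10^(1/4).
[Q(α):Q] = 4

α is a root of x^4 - 10. By Eisenstein's criterion at the prime p = 2 (which divides the constant term 10 but p^2 = 4 does not, since 10 is squarefree), x^4 - 10 is irreducible over Q. Hence [Q(α):Q] = 4.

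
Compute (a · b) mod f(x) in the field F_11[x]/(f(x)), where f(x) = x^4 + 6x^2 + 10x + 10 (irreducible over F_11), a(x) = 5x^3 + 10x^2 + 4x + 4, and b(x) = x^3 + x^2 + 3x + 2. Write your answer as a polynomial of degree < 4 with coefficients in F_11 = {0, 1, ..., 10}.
a · b ≡ 7x^3 + 7x^2 + x + 7 (mod f(x))

Multiply in F_11[x]: a(x)·b(x) = (5x^3 + 10x^2 + 4x + 4)·(x^3 + x^2 + 3x + 2) = 5x^6 + 4x^5 + 7x^4 + 4x^3 + 3x^2 + 9x + 8. This has degree ≥ 4, so divide by f(x) over F_11: 5x^6 + 4x^5 + 7x^4 + 4x^3 + 3x^2 + 9x + 8 = (5x^2 + 4x + 10)·(x^4 + 6x^2 + 10x + 10) + (7x^3 + 7x^2 + x + 7). Hence a·b ≡ 7x^3 + 7x^2 + x + 7 (mod f). (F_11[x]/(f) is a field with 11^4 = 14641 elements since f is irreducible of degree 4.)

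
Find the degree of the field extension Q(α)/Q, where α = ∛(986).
[Q(α):Q] = 3

The minimal polynomial of α is x^3 - 986, irreducible over Q since 986 is not a perfect cube (so x^3 - 986 has no rational root). Hence [Q(α):Q] = deg(m_α) = 3.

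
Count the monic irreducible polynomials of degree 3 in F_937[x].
There are 274218672 monic irreducible polynomials of degree 3 over F_937

Each element of F_{937^3} that lies in no proper subfield is a root of exactly one monic irreducible of degree 3 over F_937, and each such polynomial has 3 distinct roots in F_{937^3}. By Möbius inversion the count is N_937(3) = (1/3) Σ_{d|3} μ(3/d) · 937^d = (1/3)(μ(3)·937^1 + μ(1)·937^3) = 822656016/3 = 274218672.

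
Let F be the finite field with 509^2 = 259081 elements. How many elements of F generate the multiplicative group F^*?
There are φ(259080) = 64512 primitive elements

F_q^* is cyclic of order q - 1 = 259080. A cyclic group of order m has exactly φ(m) generators. Here m = 259080 = 2^3 · 3 · 5 · 17 · 127, so the number of primitive elements is φ(259080) = 64512.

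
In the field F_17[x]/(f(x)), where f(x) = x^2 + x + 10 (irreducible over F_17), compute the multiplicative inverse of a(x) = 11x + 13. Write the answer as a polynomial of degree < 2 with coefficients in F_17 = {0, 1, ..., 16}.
a(x)^(-1) ≡ 9x + 3 (mod f(x))

Since f is irreducible over F_17, F_17[x]/(f) is a field and a(x) ≠ 0 has an inverse. Apply the extended Euclidean algorithm to f(x) and a(x) in F_17[x]: f(x) = (14x + 16)·a(x) + (6). The last nonzero remainder is the constant 6 = gcd(f, a) in F_17. Back-substituting through the division chain expresses 6 = s(x)·a(x) + t(x)·f(x) with s(x) ≡ 3x + 1 (mod f), so (3x + 1)·a(x) ≡ 6 (mod f). Multiplying by 6^(-1) ≡ 3 in F_17 gives a(x)^(-1) ≡ 3·(3x + 1) ≡ 9x + 3 (mod f). Check: (11x + 13)·(9x + 3) = 14x^2 + 14x + 5 ≡ 1 (mod x^2 + x + 10).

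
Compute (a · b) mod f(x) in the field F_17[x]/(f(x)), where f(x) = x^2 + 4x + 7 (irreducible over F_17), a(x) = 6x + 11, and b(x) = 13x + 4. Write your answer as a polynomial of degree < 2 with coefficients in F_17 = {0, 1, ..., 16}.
a · b ≡ 8x + 8 (mod f(x))

Multiply in F_17[x]: a(x)·b(x) = (6x + 11)·(13x + 4) = 10x^2 + 14x + 10. This has degree ≥ 2, so divide by f(x) over F_17: 10x^2 + 14x + 10 = (10)·(x^2 + 4x + 7) + (8x + 8). Hence a·b ≡ 8x + 8 (mod f). (F_17[x]/(f) is a field with 17^2 = 289 elements since f is irreducible of degree 2.)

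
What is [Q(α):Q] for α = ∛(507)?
[Q(α):Q] = 3

The minimal polynomial of α is x^3 - 507, irreducible over Q since 507 is not a perfect cube (so x^3 - 507 has no rational root). Hence [Q(α):Q] = deg(m_α) = 3.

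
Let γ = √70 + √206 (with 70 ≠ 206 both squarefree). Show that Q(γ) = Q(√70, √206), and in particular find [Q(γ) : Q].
[Q(γ) : Q] = 4 (equivalently, Q(γ) = Q(√70, √206))

Obviously Q(γ) ⊆ Q(√70, √206), and [Q(√70, √206):Q] = 4 (since 70, 206 are distinct squarefree integers > 1 with 14420 not a perfect square). To show equality we compute the minimal polynomial of γ. From γ = √70 + √206: γ^2 = 70 + 2√(14420) + 206 = 276 + 2√(14420), so γ^2 - 276 = 2√(14420); squaring, (γ^2 - 276)^2 = 4·14420, i.e. γ^4 - 552γ^2 + 76176 - 57680 = 0, i.e. γ^4 - 552γ^2 + 18496 = 0. So γ is a root of x^4 - 552x^2 + 18496. This polynomial is irreducible over Q: it has no rational root (each ±√70 ± √206 is irrational), and any factorization into two quadratics over Q would force √(14420) ∈ Q (pairing opposite roots) or √70, √206 ∈ Q (other pairings), all impossible. Hence [Q(γ):Q] = 4 = [Q(√70, √206):Q], so Q(γ) = Q(√70, √206).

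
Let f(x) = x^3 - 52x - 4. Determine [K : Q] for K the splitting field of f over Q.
[K : Q] = 6

By the rational root test, any rational root of the monic integer polynomial f(x) = x^3 - 52x - 4 must be an integer dividing the constant term -4, i.e. one of ±{1, 2, 4}. Evaluating: f(1) = -55, f(-1) = 47, f(2) = -100, f(-2) = 92, f(4) = -148, f(-4) = 140; none is 0, so f has no rational root and is therefore irreducible over Q (a cubic with no linear factor over a field is irreducible). For an irreducible cubic, the Galois group is A_3 or S_3 according as the discriminant disc(f) = -4a^3 - 27b^2 = -4·(-52)^3 - 27·(-4)^2 = 562000 is or is not a square in Q. Here disc(f) = 562000 is not a perfect square in Q, so the Galois group of f over Q is not contained in A_3 and must be all of S_3. The splitting field has degree |S_3| = 6 over Q, so [K : Q] = 6.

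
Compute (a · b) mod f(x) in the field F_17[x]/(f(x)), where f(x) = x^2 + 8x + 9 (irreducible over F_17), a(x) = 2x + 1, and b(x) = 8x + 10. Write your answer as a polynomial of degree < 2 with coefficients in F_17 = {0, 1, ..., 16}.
a · b ≡ 2x + 2 (mod f(x))

Multiply in F_17[x]: a(x)·b(x) = (2x + 1)·(8x + 10) = 16x^2 + 11x + 10. This has degree ≥ 2, so divide by f(x) over F_17: 16x^2 + 11x + 10 = (16)·(x^2 + 8x + 9) + (2x + 2). Hence a·b ≡ 2x + 2 (mod f). (F_17[x]/(f) is a field with 17^2 = 289 elements since f is irreducible of degree 2.)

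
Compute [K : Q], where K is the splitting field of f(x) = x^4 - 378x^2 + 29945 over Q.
[K : Q] = 4

Solving the quadratic in x^2: x^2 = (378 ± √(378^2 - 4·29945))/2 = (378 ± √23104)/2 = (378 ± 152)/2, giving x^2 = 113 or x^2 = 265. So f(x) = (x^2 - 113)(x^2 - 265) and the roots of f are ±√113, ±√265. Hence the splitting field is K = Q(√113, √265). Since 113 and 265 are distinct squarefree integers > 1, their product 29945 is not a perfect square, so √265 ∉ Q(√113). By the tower law [K:Q] = [Q(√113,√265):Q(√113)] · [Q(√113):Q] = 2 · 2 = 4.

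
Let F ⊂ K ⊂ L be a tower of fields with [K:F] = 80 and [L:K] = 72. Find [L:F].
[L:F] = 5760

The tower law says that for any tower of field extensions F ⊂ K ⊂ L with finite degrees, [L:F] = [L:K] · [K:F]. Here this gives [L:F] = 72 · 80 = 5760.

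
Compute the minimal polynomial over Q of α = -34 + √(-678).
m_α(x) = x^2 + 68x + 1834

From α + 34 = √(-678), squaring gives (α + 34)^2 = -678, i.e. α^2 + 68α + 1156 = -678, so α^2 + 68α + 1834 = 0. The discriminant of x^2 + 68x + 1834 is (68)^2 - 4·(1834) = 4624 - 7336 = -2712, and 4·(-678) is not a perfect square in Q since -678 is squarefree and ≠ 1. Hence x^2 + 68x + 1834 is irreducible over Q and is the minimal polynomial of α.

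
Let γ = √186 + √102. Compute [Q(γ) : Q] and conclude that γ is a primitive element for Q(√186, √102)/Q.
[Q(γ) : Q] = 4 (equivalently, Q(γ) = Q(√186, √102))

Obviously Q(γ) ⊆ Q(√186, √102), and [Q(√186, √102):Q] = 4 (since 186, 102 are distinct squarefree integers > 1 with 18972 not a perfect square). To show equality we compute the minimal polynomial of γ. From γ = √186 + √102: γ^2 = 186 + 2√(18972) + 102 = 288 + 2√(18972), so γ^2 - 288 = 2√(18972); squaring, (γ^2 - 288)^2 = 4·18972, i.e. γ^4 - 576γ^2 + 82944 - 75888 = 0, i.e. γ^4 - 576γ^2 + 7056 = 0. So γ is a root of x^4 - 576x^2 + 7056. This polynomial is irreducible over Q: it has no rational root (each ±√186 ± √102 is irrational), and any factorization into two quadratics over Q would force √(18972) ∈ Q (pairing opposite roots) or √186, √102 ∈ Q (other pairings), all impossible. Hence [Q(γ):Q] = 4 = [Q(√186, √102):Q], so Q(γ) = Q(√186, √102).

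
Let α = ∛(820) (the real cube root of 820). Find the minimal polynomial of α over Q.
m_α(x) = x^3 - 820

α satisfies α^3 = 820, so x^3 - 820 annihilates α. By the rational root test, a rational root p/q (in lowest terms) of x^3 - 820 would satisfy p^3 = 820 q^3, forcing q = 1 and p^3 = 820; but 820 is not a perfect cube, contradiction. A monic cubic over Q with no rational root is irreducible (any nontrivial factorization would include a linear factor). Hence x^3 - 820 is the minimal polynomial of α, and in particular [Q(α):Q] = 3.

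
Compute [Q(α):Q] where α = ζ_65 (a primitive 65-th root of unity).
[Q(α):Q] = 48

The minimal polynomial of ζ_65 over Q is the 65-th cyclotomic polynomial Φ_65(x), which is irreducible over Q and has degree φ(65) = 48. Hence [Q(α):Q] = φ(65) = 48.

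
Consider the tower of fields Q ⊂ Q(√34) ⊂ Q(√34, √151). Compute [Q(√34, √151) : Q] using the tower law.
[Q(√34, √151) : Q] = 4

[Q(√34):Q] = 2 (min poly x^2 - 34, irreducible since 34 is squarefree > 1). For the top step, suppose √151 ∈ Q(√34), say √151 = c + d√34 with c, d ∈ Q. Squaring: 151 = c^2 + 34d^2 + 2cd√34. Since √34 ∉ Q this forces 2cd = 0. If d = 0 then √151 = c ∈ Q, contradicting 151 squarefree > 1. If c = 0 then 151 = 34d^2, so 34·151 = (34d)^2 is a perfect square in Q — but 34·151 = 5134 is not a perfect square (since 34 and 151 are distinct squarefree integers). Contradiction. Hence √151 ∉ Q(√34), so x^2 - 151 stays irreducible over Q(√34) and [Q(√34, √151) : Q(√34)] = 2. By the tower law, [Q(√34, √151) : Q] = 2 · 2 = 4.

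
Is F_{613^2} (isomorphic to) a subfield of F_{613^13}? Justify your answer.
No: F_{613^2} is not a subfield of F_{613^13}

F_{p^m} embeds in F_{p^n} iff m | n. Here 2 ∤ 13 (since 13 = 6·2 + 1 with remainder 1 ≠ 0), so F_{613^2} is not a subfield of F_{613^13}. Equivalently: if it were, the tower law would give 2 = [F_{613^2}:F_613] dividing [F_{613^13}:F_613] = 13, contradiction.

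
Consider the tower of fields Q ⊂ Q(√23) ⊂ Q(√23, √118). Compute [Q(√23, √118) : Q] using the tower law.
[Q(√23, √118) : Q] = 4

[Q(√23):Q] = 2 (min poly x^2 - 23, irreducible since 23 is squarefree > 1). For the top step, suppose √118 ∈ Q(√23), say √118 = c + d√23 with c, d ∈ Q. Squaring: 118 = c^2 + 23d^2 + 2cd√23. Since √23 ∉ Q this forces 2cd = 0. If d = 0 then √118 = c ∈ Q, contradicting 118 squarefree > 1. If c = 0 then 118 = 23d^2, so 23·118 = (23d)^2 is a perfect square in Q — but 23·118 = 2714 is not a perfect square (since 23 and 118 are distinct squarefree integers). Contradiction. Hence √118 ∉ Q(√23), so x^2 - 118 stays irreducible over Q(√23) and [Q(√23, √118) : Q(√23)] = 2. By the tower law, [Q(√23, √118) : Q] = 2 · 2 = 4.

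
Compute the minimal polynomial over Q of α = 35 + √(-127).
m_α(x) = x^2 - 70x + 1352

From α - 35 = √(-127), squaring gives (α - 35)^2 = -127, i.e. α^2 - 70α + 1225 = -127, so α^2 - 70α + 1352 = 0. The discriminant of x^2 - 70x + 1352 is (-70)^2 - 4·(1352) = 4900 - 5408 = -508, and 4·(-127) is not a perfect square in Q since -127 is squarefree and ≠ 1. Hence x^2 - 70x + 1352 is irreducible over Q and is the minimal polynomial of α.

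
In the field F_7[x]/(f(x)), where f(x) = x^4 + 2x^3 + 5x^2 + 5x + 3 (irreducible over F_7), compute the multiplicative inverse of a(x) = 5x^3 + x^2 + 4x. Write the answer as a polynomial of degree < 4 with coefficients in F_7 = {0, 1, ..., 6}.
a(x)^(-1) ≡ x^3 + 3x^2 + 5x (mod f(x))

Since f is irreducible over F_7, F_7[x]/(f) is a field and a(x) ≠ 0 has an inverse. Apply the extended Euclidean algorithm to f(x) and a(x) in F_7[x]: f(x) = (3x + 4)·a(x) + (3x^2 + 3x + 3);  a(x) = (4x + 1)·(3x^2 + 3x + 3) + (3x + 4);  (3x^2 + 3x + 3) = (x + 2)·(3x + 4) + (2). The last nonzero remainder is the constant 2 = gcd(f, a) in F_7. Back-substituting through the division chain expresses 2 = s(x)·a(x) + t(x)·f(x) with s(x) ≡ 2x^3 + 6x^2 + 3x (mod f), so (2x^3 + 6x^2 + 3x)·a(x) ≡ 2 (mod f). Multiplying by 2^(-1) ≡ 4 in F_7 gives a(x)^(-1) ≡ 4·(2x^3 + 6x^2 + 3x) ≡ x^3 + 3x^2 + 5x (mod f). Check: (5x^3 + x^2 + 4x)·(x^3 + 3x^2 + 5x) = 5x^6 + 2x^5 + 4x^4 + 3x^3 + 6x^2 ≡ 1 (mod x^4 + 2x^3 + 5x^2 + 5x + 3).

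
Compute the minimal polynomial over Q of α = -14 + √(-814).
m_α(x) = x^2 + 28x + 1010

From α + 14 = √(-814), squaring gives (α + 14)^2 = -814, i.e. α^2 + 28α + 196 = -814, so α^2 + 28α + 1010 = 0. The discriminant of x^2 + 28x + 1010 is (28)^2 - 4·(1010) = 784 - 4040 = -3256, and 4·(-814) is not a perfect square in Q since -814 is squarefree and ≠ 1. Hence x^2 + 28x + 1010 is irreducible over Q and is the minimal polynomial of α.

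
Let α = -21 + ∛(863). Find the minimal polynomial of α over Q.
m_α(x) = x^3 + 63x^2 + 1323x + 8398

Set β = α + 21 = ∛(863), so β^3 = 863. Then (α + 21)^3 - 863 = 0, i.e. α is a root of g(x) = (x + 21)^3 - 863 = x^3 + 63x^2 + 1323x + 8398. Since g(x) = h(x + 21) where h(x) = x^3 - 863, and h is irreducible over Q (because 863 is not a perfect cube, so h has no rational root, and a monic cubic with no rational root is irreducible), g is also irreducible (irreducibility is preserved under the substitution x → x + 21). Hence m_α(x) = x^3 + 63x^2 + 1323x + 8398.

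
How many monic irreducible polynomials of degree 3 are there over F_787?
There are 162480872 monic irreducible polynomials of degree 3 over F_787

Each element of F_{787^3} that lies in no proper subfield is a root of exactly one monic irreducible of degree 3 over F_787, and each such polynomial has 3 distinct roots in F_{787^3}. By Möbius inversion the count is N_787(3) = (1/3) Σ_{d|3} μ(3/d) · 787^d = (1/3)(μ(3)·787^1 + μ(1)·787^3) = 487442616/3 = 162480872.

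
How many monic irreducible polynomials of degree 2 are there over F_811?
There are 328455 monic irreducible polynomials of degree 2 over F_811

Each element of F_{811^2} that lies in no proper subfield is a root of exactly one monic irreducible of degree 2 over F_811, and each such polynomial has 2 distinct roots in F_{811^2}. By Möbius inversion the count is N_811(2) = (1/2) Σ_{d|2} μ(2/d) · 811^d = (1/2)(μ(2)·811^1 + μ(1)·811^2) = 656910/2 = 328455.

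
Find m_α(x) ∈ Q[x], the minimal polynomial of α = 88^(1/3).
m_α(x) = x^3 - 88

α satisfies α^3 = 88, so x^3 - 88 annihilates α. By the rational root test, a rational root p/q (in lowest terms) of x^3 - 88 would satisfy p^3 = 88 q^3, forcing q = 1 and p^3 = 88; but 88 is not a perfect cube, contradiction. A monic cubic over Q with no rational root is irreducible (any nontrivial factorization would include a linear factor). Hence x^3 - 88 is the minimal polynomial of α, and in particular [Q(α):Q] = 3.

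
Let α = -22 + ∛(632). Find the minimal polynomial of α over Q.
m_α(x) = x^3 + 66x^2 + 1452x + 10016

Set β = α + 22 = ∛(632), so β^3 = 632. Then (α + 22)^3 - 632 = 0, i.e. α is a root of g(x) = (x + 22)^3 - 632 = x^3 + 66x^2 + 1452x + 10016. Since g(x) = h(x + 22) where h(x) = x^3 - 632, and h is irreducible over Q (because 632 is not a perfect cube, so h has no rational root, and a monic cubic with no rational root is irreducible), g is also irreducible (irreducibility is preserved under the substitution x → x + 22). Hence m_α(x) = x^3 + 66x^2 + 1452x + 10016.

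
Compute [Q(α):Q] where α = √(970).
[Q(α):Q] = 2

[Q(α):Q] equals the degree of the minimal polynomial of α. Here α^2 = 970 and x^2 - 970 is irreducible (d = 970 is squarefree, ≠ 1, hence not a square), so deg(m_α) = 2. Thus [Q(α):Q] = 2.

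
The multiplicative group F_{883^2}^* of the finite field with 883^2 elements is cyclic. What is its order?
|F_{883^2}^*| = 779688

F_{883^2} has 883^2 = 779689 elements; its multiplicative group consists of all nonzero elements, so |F_{883^2}^*| = 779689 - 1 = 779688. (It is cyclic since any finite subgroup of the multiplicative group of a field is cyclic.)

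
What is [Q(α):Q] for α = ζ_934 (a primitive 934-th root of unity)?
[Q(α):Q] = 466

The minimal polynomial of ζ_934 over Q is the 934-th cyclotomic polynomial Φ_934(x), which is irreducible over Q and has degree φ(934) = 466. Hence [Q(α):Q] = φ(934) = 466.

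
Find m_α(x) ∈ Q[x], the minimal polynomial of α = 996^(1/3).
m_α(x) = x^3 - 996

α satisfies α^3 = 996, so x^3 - 996 annihilates α. By the rational root test, a rational root p/q (in lowest terms) of x^3 - 996 would satisfy p^3 = 996 q^3, forcing q = 1 and p^3 = 996; but 996 is not a perfect cube, contradiction. A monic cubic over Q with no rational root is irreducible (any nontrivial factorization would include a linear factor). Hence x^3 - 996 is the minimal polynomial of α, and in particular [Q(α):Q] = 3.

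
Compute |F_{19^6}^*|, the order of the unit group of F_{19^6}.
|F_{19^6}^*| = 47045880

F_{19^6} has 19^6 = 47045881 elements; its multiplicative group consists of all nonzero elements, so |F_{19^6}^*| = 47045881 - 1 = 47045880. (It is cyclic since any finite subgroup of the multiplicative group of a field is cyclic.)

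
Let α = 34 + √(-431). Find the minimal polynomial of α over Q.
m_α(x) = x^2 - 68x + 1587

From α - 34 = √(-431), squaring gives (α - 34)^2 = -431, i.e. α^2 - 68α + 1156 = -431, so α^2 - 68α + 1587 = 0. The discriminant of x^2 - 68x + 1587 is (-68)^2 - 4·(1587) = 4624 - 6348 = -1724, and 4·(-431) is not a perfect square in Q since -431 is squarefree and ≠ 1. Hence x^2 - 68x + 1587 is irreducible over Q and is the minimal polynomial of α.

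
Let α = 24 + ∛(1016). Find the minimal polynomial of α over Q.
m_α(x) = x^3 - 72x^2 + 1728x - 14840

Set β = α - 24 = ∛(1016), so β^3 = 1016. Then (α - 24)^3 - 1016 = 0, i.e. α is a root of g(x) = (x - 24)^3 - 1016 = x^3 - 72x^2 + 1728x - 14840. Since g(x) = h(x - 24) where h(x) = x^3 - 1016, and h is irreducible over Q (because 1016 is not a perfect cube, so h has no rational root, and a monic cubic with no rational root is irreducible), g is also irreducible (irreducibility is preserved under the substitution x → x - 24). Hence m_α(x) = x^3 - 72x^2 + 1728x - 14840.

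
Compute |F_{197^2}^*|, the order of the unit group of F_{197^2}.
|F_{197^2}^*| = 38808

F_{197^2} has 197^2 = 38809 elements; its multiplicative group consists of all nonzero elements, so |F_{197^2}^*| = 38809 - 1 = 38808. (It is cyclic since any finite subgroup of the multiplicative group of a field is cyclic.)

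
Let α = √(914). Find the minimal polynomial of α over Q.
m_α(x) = x^2 - 914

α satisfies α^2 - 914 = 0, so x^2 - 914 annihilates α. Since d = 914 is squarefree and ≠ 1, it is not a perfect square in Q, so x^2 - 914 has no rational root and is therefore irreducible over Q (a degree-2 polynomial over a field is irreducible iff it has no root). Hence m_α(x) = x^2 - 914.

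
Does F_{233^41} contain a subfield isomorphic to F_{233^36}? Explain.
No: F_{233^36} is not a subfield of F_{233^41}

F_{p^m} embeds in F_{p^n} iff m | n. Here 36 ∤ 41 (since 41 = 1·36 + 5 with remainder 5 ≠ 0), so F_{233^36} is not a subfield of F_{233^41}. Equivalently: if it were, the tower law would give 36 = [F_{233^36}:F_233] dividing [F_{233^41}:F_233] = 41, contradiction.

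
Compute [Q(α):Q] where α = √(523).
[Q(α):Q] = 2

[Q(α):Q] equals the degree of the minimal polynomial of α. Here α^2 = 523 and x^2 - 523 is irreducible (d = 523 is squarefree, ≠ 1, hence not a square), so deg(m_α) = 2. Thus [Q(α):Q] = 2.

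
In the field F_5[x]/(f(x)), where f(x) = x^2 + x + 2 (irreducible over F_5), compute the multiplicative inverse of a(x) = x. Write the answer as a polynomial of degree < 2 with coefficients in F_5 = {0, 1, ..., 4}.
a(x)^(-1) ≡ 2x + 2 (mod f(x))

Since f is irreducible over F_5, F_5[x]/(f) is a field and a(x) ≠ 0 has an inverse. Apply the extended Euclidean algorithm to f(x) and a(x) in F_5[x]: f(x) = (x + 1)·a(x) + (2). The last nonzero remainder is the constant 2 = gcd(f, a) in F_5. Back-substituting through the division chain expresses 2 = s(x)·a(x) + t(x)·f(x) with s(x) ≡ 4x + 4 (mod f), so (4x + 4)·a(x) ≡ 2 (mod f). Multiplying by 2^(-1) ≡ 3 in F_5 gives a(x)^(-1) ≡ 3·(4x + 4) ≡ 2x + 2 (mod f). Check: (x)·(2x + 2) = 2x^2 + 2x ≡ 1 (mod x^2 + x + 2).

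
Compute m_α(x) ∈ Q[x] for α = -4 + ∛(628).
m_α(x) = x^3 + 12x^2 + 48x - 564

Set β = α + 4 = ∛(628), so β^3 = 628. Then (α + 4)^3 - 628 = 0, i.e. α is a root of g(x) = (x + 4)^3 - 628 = x^3 + 12x^2 + 48x - 564. Since g(x) = h(x + 4) where h(x) = x^3 - 628, and h is irreducible over Q (because 628 is not a perfect cube, so h has no rational root, and a monic cubic with no rational root is irreducible), g is also irreducible (irreducibility is preserved under the substitution x → x + 4). Hence m_α(x) = x^3 + 12x^2 + 48x - 564.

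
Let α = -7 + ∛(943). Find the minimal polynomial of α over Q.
m_α(x) = x^3 + 21x^2 + 147x - 600

Set β = α + 7 = ∛(943), so β^3 = 943. Then (α + 7)^3 - 943 = 0, i.e. α is a root of g(x) = (x + 7)^3 - 943 = x^3 + 21x^2 + 147x - 600. Since g(x) = h(x + 7) where h(x) = x^3 - 943, and h is irreducible over Q (because 943 is not a perfect cube, so h has no rational root, and a monic cubic with no rational root is irreducible), g is also irreducible (irreducibility is preserved under the substitution x → x + 7). Hence m_α(x) = x^3 + 21x^2 + 147x - 600.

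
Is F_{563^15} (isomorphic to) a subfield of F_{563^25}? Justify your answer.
No: F_{563^15} is not a subfield of F_{563^25}

F_{p^m} embeds in F_{p^n} iff m | n. Here 15 ∤ 25 (since 25 = 1·15 + 10 with remainder 10 ≠ 0), so F_{563^15} is not a subfield of F_{563^25}. Equivalently: if it were, the tower law would give 15 = [F_{563^15}:F_563] dividing [F_{563^25}:F_563] = 25, contradiction.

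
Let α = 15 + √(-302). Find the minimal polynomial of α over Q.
m_α(x) = x^2 - 30x + 527

From α - 15 = √(-302), squaring gives (α - 15)^2 = -302, i.e. α^2 - 30α + 225 = -302, so α^2 - 30α + 527 = 0. The discriminant of x^2 - 30x + 527 is (-30)^2 - 4·(527) = 900 - 2108 = -1208, and 4·(-302) is not a perfect square in Q since -302 is squarefree and ≠ 1. Hence x^2 - 30x + 527 is irreducible over Q and is the minimal polynomial of α.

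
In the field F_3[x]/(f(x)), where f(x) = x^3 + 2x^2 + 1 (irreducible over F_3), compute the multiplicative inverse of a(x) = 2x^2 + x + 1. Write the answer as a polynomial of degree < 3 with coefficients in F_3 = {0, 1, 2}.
a(x)^(-1) ≡ 2x^2 + 2x + 2 (mod f(x))

Since f is irreducible over F_3, F_3[x]/(f) is a field and a(x) ≠ 0 has an inverse. Apply the extended Euclidean algorithm to f(x) and a(x) in F_3[x]: f(x) = (2x)·a(x) + (x + 1);  a(x) = (2x + 2)·(x + 1) + (2). The last nonzero remainder is the constant 2 = gcd(f, a) in F_3. Back-substituting through the division chain expresses 2 = s(x)·a(x) + t(x)·f(x) with s(x) ≡ x^2 + x + 1 (mod f), so (x^2 + x + 1)·a(x) ≡ 2 (mod f). Multiplying by 2^(-1) ≡ 2 in F_3 gives a(x)^(-1) ≡ 2·(x^2 + x + 1) ≡ 2x^2 + 2x + 2 (mod f). Check: (2x^2 + x + 1)·(2x^2 + 2x + 2) = x^4 + 2x^2 + x + 2 ≡ 1 (mod x^3 + 2x^2 + 1).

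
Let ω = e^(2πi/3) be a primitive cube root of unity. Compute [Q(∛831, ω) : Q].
[Q(∛831, ω) : Q] = 6

[Q(∛831):Q] = 3 (min poly x^3 - 831, irreducible since 831 is not a perfect cube). [Q(ω):Q] = 2 (min poly x^2 + x + 1). Since Q(∛831) ⊂ R and ω ∉ R, we have ω ∉ Q(∛831), so x^2 + x + 1 remains irreducible over Q(∛831) and [Q(∛831, ω) : Q(∛831)] = 2. By the tower law, [Q(∛831, ω) : Q] = 3 · 2 = 6. (In fact Q(∛831, ω) is the splitting field of x^3 - 831 over Q.)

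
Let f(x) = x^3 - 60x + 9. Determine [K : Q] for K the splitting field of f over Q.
[K : Q] = 6

By the rational root test, any rational root of the monic integer polynomial f(x) = x^3 - 60x + 9 must be an integer dividing the constant term 9, i.e. one of ±{1, 3, 9}. Evaluating: f(1) = -50, f(-1) = 68, f(3) = -144, f(-3) = 162, f(9) = 198, f(-9) = -180; none is 0, so f has no rational root and is therefore irreducible over Q (a cubic with no linear factor over a field is irreducible). For an irreducible cubic, the Galois group is A_3 or S_3 according as the discriminant disc(f) = -4a^3 - 27b^2 = -4·(-60)^3 - 27·(9)^2 = 861813 is or is not a square in Q. Here disc(f) = 861813 is not a perfect square in Q, so the Galois group of f over Q is not contained in A_3 and must be all of S_3. The splitting field has degree |S_3| = 6 over Q, so [K : Q] = 6.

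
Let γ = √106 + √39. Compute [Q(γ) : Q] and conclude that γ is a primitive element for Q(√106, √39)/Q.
[Q(γ) : Q] = 4 (equivalently, Q(γ) = Q(√106, √39))

Obviously Q(γ) ⊆ Q(√106, √39), and [Q(√106, √39):Q] = 4 (since 106, 39 are distinct squarefree integers > 1 with 4134 not a perfect square). To show equality we compute the minimal polynomial of γ. From γ = √106 + √39: γ^2 = 106 + 2√(4134) + 39 = 145 + 2√(4134), so γ^2 - 145 = 2√(4134); squaring, (γ^2 - 145)^2 = 4·4134, i.e. γ^4 - 290γ^2 + 21025 - 16536 = 0, i.e. γ^4 - 290γ^2 + 4489 = 0. So γ is a root of x^4 - 290x^2 + 4489. This polynomial is irreducible over Q: it has no rational root (each ±√106 ± √39 is irrational), and any factorization into two quadratics over Q would force √(4134) ∈ Q (pairing opposite roots) or √106, √39 ∈ Q (other pairings), all impossible. Hence [Q(γ):Q] = 4 = [Q(√106, √39):Q], so Q(γ) = Q(√106, √39).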